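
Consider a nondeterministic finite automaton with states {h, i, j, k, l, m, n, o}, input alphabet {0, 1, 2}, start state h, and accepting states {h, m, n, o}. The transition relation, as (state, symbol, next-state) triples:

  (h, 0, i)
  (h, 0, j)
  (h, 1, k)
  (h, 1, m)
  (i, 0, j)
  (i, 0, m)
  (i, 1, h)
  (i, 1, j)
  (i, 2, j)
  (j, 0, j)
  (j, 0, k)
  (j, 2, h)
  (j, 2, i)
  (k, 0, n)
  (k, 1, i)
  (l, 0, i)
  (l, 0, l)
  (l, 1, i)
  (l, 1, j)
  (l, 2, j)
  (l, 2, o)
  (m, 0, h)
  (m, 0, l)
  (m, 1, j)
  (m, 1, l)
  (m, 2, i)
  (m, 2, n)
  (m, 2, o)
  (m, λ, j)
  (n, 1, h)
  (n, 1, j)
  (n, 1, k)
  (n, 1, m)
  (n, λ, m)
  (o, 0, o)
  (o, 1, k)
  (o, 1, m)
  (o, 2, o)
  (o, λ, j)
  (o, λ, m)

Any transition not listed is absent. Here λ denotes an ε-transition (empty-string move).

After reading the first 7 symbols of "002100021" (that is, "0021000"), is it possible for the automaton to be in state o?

Start in {h}.
Read '0': {h} → {i, j}.
Read '0': {i, j} → {j, k, m}.
Read '2': {j, k, m} → {h, i, j, m, n, o}.
Read '1': {h, i, j, m, n, o} → {h, j, k, l, m}.
Read '0': {h, j, k, l, m} → {h, i, j, k, l, m, n}.
Read '0': {h, i, j, k, l, m, n} → {h, i, j, k, l, m, n}.
Read '0': {h, i, j, k, l, m, n} → {h, i, j, k, l, m, n}.
State o is not in {h, i, j, k, l, m, n}.

No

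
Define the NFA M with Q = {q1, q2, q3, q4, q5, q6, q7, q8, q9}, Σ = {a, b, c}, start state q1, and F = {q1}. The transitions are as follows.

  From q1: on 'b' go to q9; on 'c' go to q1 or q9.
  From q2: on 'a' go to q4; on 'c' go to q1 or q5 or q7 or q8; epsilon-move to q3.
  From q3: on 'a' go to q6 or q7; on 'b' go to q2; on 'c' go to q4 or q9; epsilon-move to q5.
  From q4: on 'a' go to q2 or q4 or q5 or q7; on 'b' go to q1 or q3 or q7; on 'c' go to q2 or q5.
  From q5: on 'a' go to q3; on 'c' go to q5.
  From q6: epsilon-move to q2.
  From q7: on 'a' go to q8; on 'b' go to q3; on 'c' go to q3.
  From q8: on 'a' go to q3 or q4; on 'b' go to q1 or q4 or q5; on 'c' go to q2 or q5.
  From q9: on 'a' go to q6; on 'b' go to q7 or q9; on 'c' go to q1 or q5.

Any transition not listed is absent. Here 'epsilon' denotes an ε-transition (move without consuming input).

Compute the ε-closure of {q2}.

Begin with {q2}.
ε-move q2 → q3; add q3.
ε-move q3 → q5; add q5.

{q2, q3, q5}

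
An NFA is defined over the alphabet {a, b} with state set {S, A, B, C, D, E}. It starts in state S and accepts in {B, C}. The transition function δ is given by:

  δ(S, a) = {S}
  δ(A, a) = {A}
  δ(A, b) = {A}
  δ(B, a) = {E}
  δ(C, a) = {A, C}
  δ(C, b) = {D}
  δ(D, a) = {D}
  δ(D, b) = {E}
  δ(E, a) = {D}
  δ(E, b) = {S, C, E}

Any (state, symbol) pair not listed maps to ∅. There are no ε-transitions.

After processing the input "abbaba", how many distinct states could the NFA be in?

Start in {S}.
Read 'a': {S} → {S}.
Read 'b': {S} → ∅.
The set is empty and remains empty for the remaining 4 symbols.
That set has 0 states.

0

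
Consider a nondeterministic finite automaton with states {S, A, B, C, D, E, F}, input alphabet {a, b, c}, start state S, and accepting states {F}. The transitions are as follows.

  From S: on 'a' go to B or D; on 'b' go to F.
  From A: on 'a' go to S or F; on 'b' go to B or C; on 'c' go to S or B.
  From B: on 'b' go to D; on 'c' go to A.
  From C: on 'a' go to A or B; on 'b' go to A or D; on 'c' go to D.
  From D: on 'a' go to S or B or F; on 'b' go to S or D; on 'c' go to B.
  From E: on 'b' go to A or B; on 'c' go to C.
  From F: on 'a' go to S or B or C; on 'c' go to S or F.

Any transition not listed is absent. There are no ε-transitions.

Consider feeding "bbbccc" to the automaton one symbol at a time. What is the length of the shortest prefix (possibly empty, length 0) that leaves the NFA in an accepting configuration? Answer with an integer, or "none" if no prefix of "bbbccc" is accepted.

1

Start in {S}.
Read 'b': {S} → {F}.
None of the earlier sets intersect F, but {F} does.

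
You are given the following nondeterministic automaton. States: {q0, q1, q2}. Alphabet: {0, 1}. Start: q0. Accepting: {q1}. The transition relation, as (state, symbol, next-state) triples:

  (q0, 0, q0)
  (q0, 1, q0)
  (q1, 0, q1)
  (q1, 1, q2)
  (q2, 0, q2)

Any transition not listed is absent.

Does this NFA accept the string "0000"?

Start in {q0}.
Read '0': q0→{q0}; now {q0}.
Read '0': q0→{q0}; now {q0}.
Read '0': q0→{q0}; now {q0}.
Read '0': q0→{q0}; now {q0}.
The final set {q0} contains no accepting state.

No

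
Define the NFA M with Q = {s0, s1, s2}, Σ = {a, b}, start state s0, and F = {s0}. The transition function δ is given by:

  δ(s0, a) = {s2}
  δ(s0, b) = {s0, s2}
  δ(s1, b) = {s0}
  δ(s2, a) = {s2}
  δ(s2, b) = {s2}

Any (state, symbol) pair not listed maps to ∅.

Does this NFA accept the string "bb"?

Start in {s0}.
Read 'b': {s0} → {s0, s2}.
Read 'b': {s0, s2} → {s0, s2}.
The final set {s0, s2} contains the accepting state s0.

Yes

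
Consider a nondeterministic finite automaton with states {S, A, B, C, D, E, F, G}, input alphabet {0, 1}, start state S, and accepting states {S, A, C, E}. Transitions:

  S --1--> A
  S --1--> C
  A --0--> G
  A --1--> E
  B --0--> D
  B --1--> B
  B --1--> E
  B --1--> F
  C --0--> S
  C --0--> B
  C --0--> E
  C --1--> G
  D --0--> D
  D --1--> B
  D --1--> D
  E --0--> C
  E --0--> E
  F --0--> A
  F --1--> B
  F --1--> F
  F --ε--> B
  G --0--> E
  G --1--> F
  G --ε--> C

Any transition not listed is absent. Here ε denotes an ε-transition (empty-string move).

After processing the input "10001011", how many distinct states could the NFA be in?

Start in {S}.
Read '1': {S} → {A, C}.
Read '0': {A, C} → {S, B, C, E, G}.
Read '0': {S, B, C, E, G} → {S, B, C, D, E}.
Read '0': {S, B, C, D, E} → {S, B, C, D, E}.
Read '1': {S, B, C, D, E} → {A, B, C, D, E, F, G}.
Read '0': {A, B, C, D, E, F, G} → {S, A, B, C, D, E, G}.
Read '1': {S, A, B, C, D, E, G} → {A, B, C, D, E, F, G}.
Read '1': {A, B, C, D, E, F, G} → {B, C, D, E, F, G}.
That set has 6 states.

6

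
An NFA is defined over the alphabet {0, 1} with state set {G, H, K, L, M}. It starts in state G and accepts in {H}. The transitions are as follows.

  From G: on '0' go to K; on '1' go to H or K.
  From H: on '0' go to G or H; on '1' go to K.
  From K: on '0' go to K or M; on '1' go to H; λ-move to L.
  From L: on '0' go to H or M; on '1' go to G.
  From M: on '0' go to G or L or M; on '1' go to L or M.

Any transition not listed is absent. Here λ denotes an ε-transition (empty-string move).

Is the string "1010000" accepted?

Yes

Start in {G}.
Read '1': {G} → {H, K, L}.
Read '0': {H, K, L} → {G, H, K, L, M}.
Read '1': {G, H, K, L, M} → {G, H, K, L, M}.
Read '0': {G, H, K, L, M} → {G, H, K, L, M}.
Read '0': {G, H, K, L, M} → {G, H, K, L, M}.
Read '0': {G, H, K, L, M} → {G, H, K, L, M}.
Read '0': {G, H, K, L, M} → {G, H, K, L, M}.
The final set {G, H, K, L, M} contains the accepting state H.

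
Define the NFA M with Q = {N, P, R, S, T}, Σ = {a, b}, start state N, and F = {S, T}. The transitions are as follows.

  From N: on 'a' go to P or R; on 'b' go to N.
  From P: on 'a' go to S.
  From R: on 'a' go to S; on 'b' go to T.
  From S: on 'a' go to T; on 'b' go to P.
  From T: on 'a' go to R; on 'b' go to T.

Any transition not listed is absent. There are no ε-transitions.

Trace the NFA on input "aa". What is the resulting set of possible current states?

{S}

Start in {N}.
Read 'a': {N} → {P, R}.
Read 'a': {P, R} → {S}.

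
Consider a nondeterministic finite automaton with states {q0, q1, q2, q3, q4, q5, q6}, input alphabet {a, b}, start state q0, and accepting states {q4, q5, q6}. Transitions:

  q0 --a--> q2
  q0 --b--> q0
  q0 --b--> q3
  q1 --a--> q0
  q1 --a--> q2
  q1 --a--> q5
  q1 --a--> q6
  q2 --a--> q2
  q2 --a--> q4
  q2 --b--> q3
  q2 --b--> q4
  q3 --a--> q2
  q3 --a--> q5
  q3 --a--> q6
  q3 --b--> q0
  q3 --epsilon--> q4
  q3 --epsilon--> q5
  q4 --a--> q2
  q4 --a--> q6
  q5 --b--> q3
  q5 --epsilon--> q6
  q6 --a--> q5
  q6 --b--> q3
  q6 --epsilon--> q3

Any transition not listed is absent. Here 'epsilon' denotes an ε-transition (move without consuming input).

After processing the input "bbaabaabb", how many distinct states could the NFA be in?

5

Start in {q0}.
Read 'b': {q0} → {q0, q3, q4, q5, q6}.
Read 'b': {q0, q3, q4, q5, q6} → {q0, q3, q4, q5, q6}.
Read 'a': {q0, q3, q4, q5, q6} → {q2, q3, q4, q5, q6}.
Read 'a': {q2, q3, q4, q5, q6} → {q2, q3, q4, q5, q6}.
Read 'b': {q2, q3, q4, q5, q6} → {q0, q3, q4, q5, q6}.
Read 'a': {q0, q3, q4, q5, q6} → {q2, q3, q4, q5, q6}.
Read 'a': {q2, q3, q4, q5, q6} → {q2, q3, q4, q5, q6}.
Read 'b': {q2, q3, q4, q5, q6} → {q0, q3, q4, q5, q6}.
Read 'b': {q0, q3, q4, q5, q6} → {q0, q3, q4, q5, q6}.
That set has 5 states.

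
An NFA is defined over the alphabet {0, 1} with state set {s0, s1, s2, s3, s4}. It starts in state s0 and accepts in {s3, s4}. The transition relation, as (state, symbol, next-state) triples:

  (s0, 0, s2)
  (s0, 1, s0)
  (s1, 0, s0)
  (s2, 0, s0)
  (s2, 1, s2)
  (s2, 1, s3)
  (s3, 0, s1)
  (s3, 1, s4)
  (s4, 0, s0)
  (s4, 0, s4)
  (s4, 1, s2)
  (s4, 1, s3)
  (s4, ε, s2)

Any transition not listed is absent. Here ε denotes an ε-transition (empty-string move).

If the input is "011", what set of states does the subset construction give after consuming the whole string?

{s2, s3, s4}

Start in {s0}.
Read '0': {s0} → {s2}.
Read '1': {s2} → {s2, s3}.
Read '1': {s2, s3} → {s2, s3, s4}.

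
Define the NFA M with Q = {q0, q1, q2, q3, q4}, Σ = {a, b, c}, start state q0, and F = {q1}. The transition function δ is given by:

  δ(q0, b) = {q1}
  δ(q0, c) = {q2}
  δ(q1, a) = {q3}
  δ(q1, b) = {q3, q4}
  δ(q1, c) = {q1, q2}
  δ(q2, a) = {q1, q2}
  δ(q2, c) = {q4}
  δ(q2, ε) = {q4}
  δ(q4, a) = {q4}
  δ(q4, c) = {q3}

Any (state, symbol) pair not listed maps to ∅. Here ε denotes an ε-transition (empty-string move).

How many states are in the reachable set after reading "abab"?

0

Start in {q0}.
Read 'a': {q0} → ∅.
The set is empty and remains empty for the remaining 3 symbols.
That set has 0 states.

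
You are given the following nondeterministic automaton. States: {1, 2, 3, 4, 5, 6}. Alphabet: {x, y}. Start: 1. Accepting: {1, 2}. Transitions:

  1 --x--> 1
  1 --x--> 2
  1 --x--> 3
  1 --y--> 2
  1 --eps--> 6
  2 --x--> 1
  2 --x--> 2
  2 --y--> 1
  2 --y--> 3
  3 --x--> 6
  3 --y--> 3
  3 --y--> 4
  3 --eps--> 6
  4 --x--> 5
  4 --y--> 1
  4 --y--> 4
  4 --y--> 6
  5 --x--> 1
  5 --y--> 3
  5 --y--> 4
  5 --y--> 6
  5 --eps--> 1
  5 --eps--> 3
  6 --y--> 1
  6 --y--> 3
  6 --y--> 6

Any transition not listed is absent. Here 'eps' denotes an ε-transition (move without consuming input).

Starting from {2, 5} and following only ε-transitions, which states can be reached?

{1, 2, 3, 5, 6}

Begin with {2, 5}.
ε-move 5 → 1; add 1.
ε-move 5 → 3; add 3.
ε-move 3 → 6; add 6.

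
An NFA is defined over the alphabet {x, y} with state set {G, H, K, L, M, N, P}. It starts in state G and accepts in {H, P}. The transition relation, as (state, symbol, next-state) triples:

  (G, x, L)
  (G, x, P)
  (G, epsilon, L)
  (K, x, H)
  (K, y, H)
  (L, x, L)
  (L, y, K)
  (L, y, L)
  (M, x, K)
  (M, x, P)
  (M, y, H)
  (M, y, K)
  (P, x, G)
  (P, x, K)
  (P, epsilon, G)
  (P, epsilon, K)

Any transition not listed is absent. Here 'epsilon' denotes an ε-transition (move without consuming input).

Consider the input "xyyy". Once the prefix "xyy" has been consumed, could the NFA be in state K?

Yes

Start: ε-closure({G}) = {G, L}.
Read 'x': G→{L, P}, L→{L}; union {L, P}; ε-closure = {G, K, L, P}.
Read 'y': G→∅, K→{H}, L→{K, L}, P→∅; now {H, K, L}.
Read 'y': H→∅, K→{H}, L→{K, L}; now {H, K, L}.
State K is in {H, K, L}.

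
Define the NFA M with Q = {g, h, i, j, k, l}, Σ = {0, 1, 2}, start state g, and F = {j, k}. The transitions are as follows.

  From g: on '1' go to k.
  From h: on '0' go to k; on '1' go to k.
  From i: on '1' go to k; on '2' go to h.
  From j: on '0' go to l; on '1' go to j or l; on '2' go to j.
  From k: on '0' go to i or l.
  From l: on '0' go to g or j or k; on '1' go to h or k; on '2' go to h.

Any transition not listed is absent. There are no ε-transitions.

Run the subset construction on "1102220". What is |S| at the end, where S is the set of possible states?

Start in {g}.
Read '1': {g} → {k}.
Read '1': {k} → ∅.
The set is empty and remains empty for the remaining 5 symbols.
That set has 0 states.

0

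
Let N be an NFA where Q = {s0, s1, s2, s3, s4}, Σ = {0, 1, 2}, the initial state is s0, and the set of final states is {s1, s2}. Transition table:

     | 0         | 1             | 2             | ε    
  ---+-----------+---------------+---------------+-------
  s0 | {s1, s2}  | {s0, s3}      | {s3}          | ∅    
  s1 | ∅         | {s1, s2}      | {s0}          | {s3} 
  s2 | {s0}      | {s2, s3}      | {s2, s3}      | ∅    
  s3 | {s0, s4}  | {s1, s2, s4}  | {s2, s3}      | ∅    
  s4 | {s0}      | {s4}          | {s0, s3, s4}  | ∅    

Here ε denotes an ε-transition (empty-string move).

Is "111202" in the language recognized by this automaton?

Start in {s0}.
Read '1': s0→{s0, s3}; now {s0, s3}.
Read '1': s0→{s0, s3}, s3→{s1, s2, s4}; now {s0, s1, s2, s3, s4}.
Read '1': s0→{s0, s3}, s1→{s1, s2}, s2→{s2, s3}, s3→{s1, s2, s4}, s4→{s4}; now {s0, s1, s2, s3, s4}.
Read '2': s0→{s3}, s1→{s0}, s2→{s2, s3}, s3→{s2, s3}, s4→{s0, s3, s4}; now {s0, s2, s3, s4}.
Read '0': s0→{s1, s2}, s2→{s0}, s3→{s0, s4}, s4→{s0}; union {s0, s1, s2, s4}; ε-closure = {s0, s1, s2, s3, s4}.
Read '2': s0→{s3}, s1→{s0}, s2→{s2, s3}, s3→{s2, s3}, s4→{s0, s3, s4}; now {s0, s2, s3, s4}.
The final set {s0, s2, s3, s4} contains the accepting state s2.

Yes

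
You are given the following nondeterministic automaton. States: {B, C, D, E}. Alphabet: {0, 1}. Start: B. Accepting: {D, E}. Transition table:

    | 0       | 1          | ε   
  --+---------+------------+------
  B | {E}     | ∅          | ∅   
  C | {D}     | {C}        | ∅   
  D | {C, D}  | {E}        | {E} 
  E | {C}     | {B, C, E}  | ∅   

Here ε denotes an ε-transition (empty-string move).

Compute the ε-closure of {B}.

{B}

Begin with {B}.
No ε-moves leave this set, so the closure equals the set itself.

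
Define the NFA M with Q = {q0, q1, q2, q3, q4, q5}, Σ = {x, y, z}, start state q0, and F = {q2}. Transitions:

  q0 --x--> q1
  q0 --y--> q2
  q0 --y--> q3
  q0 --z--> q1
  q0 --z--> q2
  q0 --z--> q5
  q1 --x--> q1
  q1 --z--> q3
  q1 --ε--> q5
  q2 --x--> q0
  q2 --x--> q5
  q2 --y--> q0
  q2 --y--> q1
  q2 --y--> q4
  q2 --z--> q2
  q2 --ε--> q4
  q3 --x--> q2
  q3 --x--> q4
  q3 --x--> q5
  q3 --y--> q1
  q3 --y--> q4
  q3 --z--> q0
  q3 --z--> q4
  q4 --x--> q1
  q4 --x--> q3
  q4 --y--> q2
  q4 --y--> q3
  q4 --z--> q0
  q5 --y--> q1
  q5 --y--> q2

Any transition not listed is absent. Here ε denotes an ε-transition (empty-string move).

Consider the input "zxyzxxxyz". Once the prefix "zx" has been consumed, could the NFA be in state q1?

Start in {q0}.
Read 'z': q0→{q1, q2, q5}; union {q1, q2, q5}; ε-closure = {q1, q2, q4, q5}.
Read 'x': q1→{q1}, q2→{q0, q5}, q4→{q1, q3}, q5→∅; now {q0, q1, q3, q5}.
State q1 is in {q0, q1, q3, q5}.

Yes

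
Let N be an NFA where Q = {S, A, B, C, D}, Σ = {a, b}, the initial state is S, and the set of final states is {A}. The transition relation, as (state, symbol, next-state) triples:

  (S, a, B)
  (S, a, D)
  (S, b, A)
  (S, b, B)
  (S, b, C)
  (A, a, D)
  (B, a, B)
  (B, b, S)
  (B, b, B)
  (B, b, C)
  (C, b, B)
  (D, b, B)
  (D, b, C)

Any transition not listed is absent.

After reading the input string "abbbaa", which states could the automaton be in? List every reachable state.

{B}

Start in {S}.
Read 'a': S→{B, D}; now {B, D}.
Read 'b': B→{S, B, C}, D→{B, C}; now {S, B, C}.
Read 'b': S→{A, B, C}, B→{S, B, C}, C→{B}; now {S, A, B, C}.
Read 'b': S→{A, B, C}, A→∅, B→{S, B, C}, C→{B}; now {S, A, B, C}.
Read 'a': S→{B, D}, A→{D}, B→{B}, C→∅; now {B, D}.
Read 'a': B→{B}, D→∅; now {B}.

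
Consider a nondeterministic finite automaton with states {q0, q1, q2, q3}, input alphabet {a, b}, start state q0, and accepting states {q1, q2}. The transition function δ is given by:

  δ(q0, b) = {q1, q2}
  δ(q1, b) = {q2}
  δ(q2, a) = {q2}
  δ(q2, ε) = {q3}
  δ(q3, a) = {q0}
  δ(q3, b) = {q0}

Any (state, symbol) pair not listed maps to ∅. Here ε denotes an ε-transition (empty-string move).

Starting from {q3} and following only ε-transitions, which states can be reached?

Begin with {q3}.
No ε-moves leave this set, so the closure equals the set itself.

{q3}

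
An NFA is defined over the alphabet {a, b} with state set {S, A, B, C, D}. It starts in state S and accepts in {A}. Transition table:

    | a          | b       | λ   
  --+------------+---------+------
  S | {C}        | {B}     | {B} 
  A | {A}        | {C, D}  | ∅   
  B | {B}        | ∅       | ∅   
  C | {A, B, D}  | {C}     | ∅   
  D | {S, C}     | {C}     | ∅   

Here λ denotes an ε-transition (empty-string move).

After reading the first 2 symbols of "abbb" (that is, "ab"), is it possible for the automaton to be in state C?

Yes

Start: ε-closure({S}) = {S, B}.
Read 'a': {S, B} → {B, C}.
Read 'b': {B, C} → {C}.
State C is in {C}.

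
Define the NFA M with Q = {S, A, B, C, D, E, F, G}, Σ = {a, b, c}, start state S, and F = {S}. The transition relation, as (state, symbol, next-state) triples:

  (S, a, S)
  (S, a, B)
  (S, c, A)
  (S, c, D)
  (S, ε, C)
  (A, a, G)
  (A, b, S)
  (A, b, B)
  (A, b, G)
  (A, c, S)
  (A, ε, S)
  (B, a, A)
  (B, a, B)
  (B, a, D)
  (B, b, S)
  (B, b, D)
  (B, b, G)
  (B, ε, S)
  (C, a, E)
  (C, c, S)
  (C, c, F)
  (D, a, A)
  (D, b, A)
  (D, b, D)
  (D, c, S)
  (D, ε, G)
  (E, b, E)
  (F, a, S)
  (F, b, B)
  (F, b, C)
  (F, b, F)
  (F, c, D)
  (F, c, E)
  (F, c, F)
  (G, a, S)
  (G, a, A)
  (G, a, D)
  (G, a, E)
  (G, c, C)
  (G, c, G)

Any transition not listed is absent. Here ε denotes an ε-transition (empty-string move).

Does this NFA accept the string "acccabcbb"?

Yes

Start: ε-closure({S}) = {S, C}.
Read 'a': {S, C} → {S, B, C, E}.
Read 'c': {S, B, C, E} → {S, A, C, D, F, G}.
Read 'c': {S, A, C, D, F, G} → {S, A, C, D, E, F, G}.
Read 'c': {S, A, C, D, E, F, G} → {S, A, C, D, E, F, G}.
Read 'a': {S, A, C, D, E, F, G} → {S, A, B, C, D, E, G}.
Read 'b': {S, A, B, C, D, E, G} → {S, A, B, C, D, E, G}.
Read 'c': {S, A, B, C, D, E, G} → {S, A, C, D, F, G}.
Read 'b': {S, A, C, D, F, G} → {S, A, B, C, D, F, G}.
Read 'b': {S, A, B, C, D, F, G} → {S, A, B, C, D, F, G}.
The final set {S, A, B, C, D, F, G} contains the accepting state S.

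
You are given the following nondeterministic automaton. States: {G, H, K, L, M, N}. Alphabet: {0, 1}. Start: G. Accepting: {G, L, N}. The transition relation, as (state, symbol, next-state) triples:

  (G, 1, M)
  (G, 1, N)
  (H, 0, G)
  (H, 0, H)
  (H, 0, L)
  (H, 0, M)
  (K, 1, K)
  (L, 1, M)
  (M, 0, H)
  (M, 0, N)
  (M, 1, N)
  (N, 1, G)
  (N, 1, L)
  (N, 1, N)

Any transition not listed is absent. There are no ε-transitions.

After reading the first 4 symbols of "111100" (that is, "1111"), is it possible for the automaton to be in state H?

Start in {G}.
Read '1': {G} → {M, N}.
Read '1': {M, N} → {G, L, N}.
Read '1': {G, L, N} → {G, L, M, N}.
Read '1': {G, L, M, N} → {G, L, M, N}.
State H is not in {G, L, M, N}.

No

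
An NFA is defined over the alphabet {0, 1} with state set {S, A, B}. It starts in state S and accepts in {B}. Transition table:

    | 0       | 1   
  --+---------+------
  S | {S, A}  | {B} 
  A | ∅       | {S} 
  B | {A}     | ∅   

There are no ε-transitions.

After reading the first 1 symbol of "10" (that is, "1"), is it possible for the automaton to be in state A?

No

Start in {S}.
Read '1': S→{B}; now {B}.
State A is not in {B}.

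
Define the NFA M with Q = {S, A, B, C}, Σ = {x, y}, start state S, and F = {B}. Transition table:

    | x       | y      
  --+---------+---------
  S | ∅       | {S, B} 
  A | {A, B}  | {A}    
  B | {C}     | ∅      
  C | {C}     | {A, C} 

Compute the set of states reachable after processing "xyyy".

∅

Start in {S}.
Read 'x': S→∅; now ∅.
The set is empty and remains empty for the remaining 3 symbols.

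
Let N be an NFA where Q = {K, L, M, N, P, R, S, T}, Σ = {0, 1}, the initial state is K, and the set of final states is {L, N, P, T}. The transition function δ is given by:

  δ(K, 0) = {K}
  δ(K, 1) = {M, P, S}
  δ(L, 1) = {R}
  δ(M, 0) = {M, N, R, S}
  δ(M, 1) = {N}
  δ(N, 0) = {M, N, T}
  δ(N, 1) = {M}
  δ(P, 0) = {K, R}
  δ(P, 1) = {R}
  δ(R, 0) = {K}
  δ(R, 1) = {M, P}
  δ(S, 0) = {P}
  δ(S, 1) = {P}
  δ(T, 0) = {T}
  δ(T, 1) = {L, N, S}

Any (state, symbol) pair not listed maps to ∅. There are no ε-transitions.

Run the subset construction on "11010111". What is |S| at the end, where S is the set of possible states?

4

Start in {K}.
Read '1': K→{M, P, S}; now {M, P, S}.
Read '1': M→{N}, P→{R}, S→{P}; now {N, P, R}.
Read '0': N→{M, N, T}, P→{K, R}, R→{K}; now {K, M, N, R, T}.
Read '1': K→{M, P, S}, M→{N}, N→{M}, R→{M, P}, T→{L, N, S}; now {L, M, N, P, S}.
Read '0': L→∅, M→{M, N, R, S}, N→{M, N, T}, P→{K, R}, S→{P}; now {K, M, N, P, R, S, T}.
Read '1': K→{M, P, S}, M→{N}, N→{M}, P→{R}, R→{M, P}, S→{P}, T→{L, N, S}; now {L, M, N, P, R, S}.
Read '1': L→{R}, M→{N}, N→{M}, P→{R}, R→{M, P}, S→{P}; now {M, N, P, R}.
Read '1': M→{N}, N→{M}, P→{R}, R→{M, P}; now {M, N, P, R}.
That set has 4 states.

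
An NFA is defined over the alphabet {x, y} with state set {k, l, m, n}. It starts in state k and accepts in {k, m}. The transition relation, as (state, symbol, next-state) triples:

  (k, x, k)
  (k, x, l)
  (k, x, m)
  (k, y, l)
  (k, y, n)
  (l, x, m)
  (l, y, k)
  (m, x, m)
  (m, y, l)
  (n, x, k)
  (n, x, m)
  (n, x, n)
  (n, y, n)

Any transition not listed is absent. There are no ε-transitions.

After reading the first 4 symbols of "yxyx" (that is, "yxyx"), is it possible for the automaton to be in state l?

Start in {k}.
Read 'y': k→{l, n}; now {l, n}.
Read 'x': l→{m}, n→{k, m, n}; now {k, m, n}.
Read 'y': k→{l, n}, m→{l}, n→{n}; now {l, n}.
Read 'x': l→{m}, n→{k, m, n}; now {k, m, n}.
State l is not in {k, m, n}.

No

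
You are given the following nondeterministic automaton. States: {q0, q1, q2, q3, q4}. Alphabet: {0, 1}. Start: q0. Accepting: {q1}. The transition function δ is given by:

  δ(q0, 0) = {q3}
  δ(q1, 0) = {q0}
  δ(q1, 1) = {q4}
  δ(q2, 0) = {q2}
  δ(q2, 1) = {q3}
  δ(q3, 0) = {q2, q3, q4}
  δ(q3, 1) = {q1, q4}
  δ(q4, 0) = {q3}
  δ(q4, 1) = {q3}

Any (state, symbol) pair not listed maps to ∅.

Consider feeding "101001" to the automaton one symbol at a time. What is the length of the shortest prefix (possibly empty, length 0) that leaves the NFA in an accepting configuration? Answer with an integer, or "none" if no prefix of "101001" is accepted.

none

Start in {q0}.
Read '1': q0→∅; now ∅.
The set is empty and remains empty for the remaining 5 symbols.
No reachable set along the way intersects F.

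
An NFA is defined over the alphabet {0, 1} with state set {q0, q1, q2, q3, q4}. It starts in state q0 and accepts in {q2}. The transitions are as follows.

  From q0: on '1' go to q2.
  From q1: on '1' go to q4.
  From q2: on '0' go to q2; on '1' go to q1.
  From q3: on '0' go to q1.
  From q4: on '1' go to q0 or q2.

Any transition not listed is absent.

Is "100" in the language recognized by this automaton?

Yes

Start in {q0}.
Read '1': q0→{q2}; now {q2}.
Read '0': q2→{q2}; now {q2}.
Read '0': q2→{q2}; now {q2}.
The final set {q2} contains the accepting state q2.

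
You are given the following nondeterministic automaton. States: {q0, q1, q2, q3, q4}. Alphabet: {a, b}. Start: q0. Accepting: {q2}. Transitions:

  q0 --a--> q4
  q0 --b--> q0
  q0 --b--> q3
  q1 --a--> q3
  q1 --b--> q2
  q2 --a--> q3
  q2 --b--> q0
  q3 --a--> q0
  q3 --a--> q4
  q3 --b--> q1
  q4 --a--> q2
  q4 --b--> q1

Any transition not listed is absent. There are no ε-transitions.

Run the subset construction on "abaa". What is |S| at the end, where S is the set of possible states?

2

Start in {q0}.
Read 'a': q0→{q4}; now {q4}.
Read 'b': q4→{q1}; now {q1}.
Read 'a': q1→{q3}; now {q3}.
Read 'a': q3→{q0, q4}; now {q0, q4}.
That set has 2 states.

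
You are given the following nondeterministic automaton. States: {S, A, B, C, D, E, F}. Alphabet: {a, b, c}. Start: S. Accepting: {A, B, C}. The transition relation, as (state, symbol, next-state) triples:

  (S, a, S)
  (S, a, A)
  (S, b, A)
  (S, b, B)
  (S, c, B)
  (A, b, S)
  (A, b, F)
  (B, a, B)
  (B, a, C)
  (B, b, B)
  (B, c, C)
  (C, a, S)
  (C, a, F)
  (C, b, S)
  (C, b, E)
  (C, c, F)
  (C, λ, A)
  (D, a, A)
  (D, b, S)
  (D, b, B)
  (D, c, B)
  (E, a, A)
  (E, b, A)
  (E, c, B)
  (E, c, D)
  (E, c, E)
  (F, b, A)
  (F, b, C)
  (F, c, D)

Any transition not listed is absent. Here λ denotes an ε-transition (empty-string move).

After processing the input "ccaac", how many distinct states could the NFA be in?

1

Start in {S}.
Read 'c': S→{B}; now {B}.
Read 'c': B→{C}; union {C}; ε-closure = {A, C}.
Read 'a': A→∅, C→{S, F}; now {S, F}.
Read 'a': S→{S, A}, F→∅; now {S, A}.
Read 'c': S→{B}, A→∅; now {B}.
That set has 1 state.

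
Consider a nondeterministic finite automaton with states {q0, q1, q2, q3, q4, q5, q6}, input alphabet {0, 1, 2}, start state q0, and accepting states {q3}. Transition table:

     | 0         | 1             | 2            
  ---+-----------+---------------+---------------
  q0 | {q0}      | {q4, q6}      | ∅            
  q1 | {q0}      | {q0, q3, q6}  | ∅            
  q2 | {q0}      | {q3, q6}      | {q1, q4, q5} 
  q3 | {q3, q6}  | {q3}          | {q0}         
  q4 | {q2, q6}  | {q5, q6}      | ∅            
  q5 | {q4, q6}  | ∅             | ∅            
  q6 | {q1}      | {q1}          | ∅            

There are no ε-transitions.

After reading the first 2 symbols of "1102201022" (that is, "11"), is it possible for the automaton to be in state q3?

No

Start in {q0}.
Read '1': q0→{q4, q6}; now {q4, q6}.
Read '1': q4→{q5, q6}, q6→{q1}; now {q1, q5, q6}.
State q3 is not in {q1, q5, q6}.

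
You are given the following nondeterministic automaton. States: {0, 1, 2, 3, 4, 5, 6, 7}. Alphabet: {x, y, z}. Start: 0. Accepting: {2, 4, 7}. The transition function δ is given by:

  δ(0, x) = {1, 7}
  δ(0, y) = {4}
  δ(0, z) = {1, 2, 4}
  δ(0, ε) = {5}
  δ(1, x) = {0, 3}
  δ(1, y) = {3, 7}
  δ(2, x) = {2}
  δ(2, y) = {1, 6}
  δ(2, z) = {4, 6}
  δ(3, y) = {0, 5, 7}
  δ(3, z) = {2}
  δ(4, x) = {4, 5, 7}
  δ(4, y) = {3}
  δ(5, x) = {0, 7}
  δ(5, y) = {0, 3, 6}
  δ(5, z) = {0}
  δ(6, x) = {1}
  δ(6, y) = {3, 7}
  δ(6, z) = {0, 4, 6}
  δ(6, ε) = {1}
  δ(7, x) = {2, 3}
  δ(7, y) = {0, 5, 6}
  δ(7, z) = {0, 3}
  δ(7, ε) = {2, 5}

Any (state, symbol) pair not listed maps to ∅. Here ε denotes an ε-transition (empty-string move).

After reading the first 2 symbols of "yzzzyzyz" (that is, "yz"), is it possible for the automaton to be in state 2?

Yes

Start: ε-closure({0}) = {0, 5}.
Read 'y': 0→{4}, 5→{0, 3, 6}; union {0, 3, 4, 6}; ε-closure = {0, 1, 3, 4, 5, 6}.
Read 'z': 0→{1, 2, 4}, 1→∅, 3→{2}, 4→∅, 5→{0}, 6→{0, 4, 6}; union {0, 1, 2, 4, 6}; ε-closure = {0, 1, 2, 4, 5, 6}.
State 2 is in {0, 1, 2, 4, 5, 6}.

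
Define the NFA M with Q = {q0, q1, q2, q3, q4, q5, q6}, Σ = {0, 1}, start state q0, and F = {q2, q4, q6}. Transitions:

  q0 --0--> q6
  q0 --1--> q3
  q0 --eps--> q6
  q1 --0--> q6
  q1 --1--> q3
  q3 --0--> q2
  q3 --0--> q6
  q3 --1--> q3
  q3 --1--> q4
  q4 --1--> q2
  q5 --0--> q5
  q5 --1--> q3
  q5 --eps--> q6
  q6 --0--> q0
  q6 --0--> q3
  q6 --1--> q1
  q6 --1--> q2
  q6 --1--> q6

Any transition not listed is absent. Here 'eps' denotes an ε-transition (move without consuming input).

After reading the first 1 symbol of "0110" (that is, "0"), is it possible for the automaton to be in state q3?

Start: ε-closure({q0}) = {q0, q6}.
Read '0': q0→{q6}, q6→{q0, q3}; now {q0, q3, q6}.
State q3 is in {q0, q3, q6}.

Yes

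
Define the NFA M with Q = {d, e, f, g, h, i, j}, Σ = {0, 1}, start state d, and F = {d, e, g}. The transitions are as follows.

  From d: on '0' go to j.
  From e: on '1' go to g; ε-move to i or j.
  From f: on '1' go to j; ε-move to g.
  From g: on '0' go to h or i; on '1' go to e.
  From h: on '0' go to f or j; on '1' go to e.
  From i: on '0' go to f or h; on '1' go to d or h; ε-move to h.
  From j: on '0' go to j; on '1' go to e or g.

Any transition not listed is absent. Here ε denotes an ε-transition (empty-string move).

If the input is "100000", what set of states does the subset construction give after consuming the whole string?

Start in {d}.
Read '1': d→∅; now ∅.
The set is empty and remains empty for the remaining 5 symbols.

∅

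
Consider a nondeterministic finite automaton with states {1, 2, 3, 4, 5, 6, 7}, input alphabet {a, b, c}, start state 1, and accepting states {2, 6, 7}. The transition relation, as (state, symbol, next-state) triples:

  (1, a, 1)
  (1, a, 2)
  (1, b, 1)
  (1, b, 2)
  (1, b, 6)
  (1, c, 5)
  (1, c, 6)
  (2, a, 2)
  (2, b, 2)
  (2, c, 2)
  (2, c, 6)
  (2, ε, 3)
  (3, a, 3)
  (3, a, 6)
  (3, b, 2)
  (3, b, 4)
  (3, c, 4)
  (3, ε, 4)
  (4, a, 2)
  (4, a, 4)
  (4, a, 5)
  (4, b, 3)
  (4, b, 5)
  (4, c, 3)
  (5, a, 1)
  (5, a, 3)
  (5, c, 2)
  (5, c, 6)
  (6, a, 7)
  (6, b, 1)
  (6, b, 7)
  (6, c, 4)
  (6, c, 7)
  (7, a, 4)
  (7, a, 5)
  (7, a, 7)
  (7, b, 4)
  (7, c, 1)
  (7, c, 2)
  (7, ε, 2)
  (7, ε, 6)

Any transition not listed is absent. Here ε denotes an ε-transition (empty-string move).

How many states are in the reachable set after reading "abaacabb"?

Start in {1}.
Read 'a': {1} → {1, 2, 3, 4}.
Read 'b': {1, 2, 3, 4} → {1, 2, 3, 4, 5, 6}.
Read 'a': {1, 2, 3, 4, 5, 6} → {1, 2, 3, 4, 5, 6, 7}.
Read 'a': {1, 2, 3, 4, 5, 6, 7} → {1, 2, 3, 4, 5, 6, 7}.
Read 'c': {1, 2, 3, 4, 5, 6, 7} → {1, 2, 3, 4, 5, 6, 7}.
Read 'a': {1, 2, 3, 4, 5, 6, 7} → {1, 2, 3, 4, 5, 6, 7}.
Read 'b': {1, 2, 3, 4, 5, 6, 7} → {1, 2, 3, 4, 5, 6, 7}.
Read 'b': {1, 2, 3, 4, 5, 6, 7} → {1, 2, 3, 4, 5, 6, 7}.
That set has 7 states.

7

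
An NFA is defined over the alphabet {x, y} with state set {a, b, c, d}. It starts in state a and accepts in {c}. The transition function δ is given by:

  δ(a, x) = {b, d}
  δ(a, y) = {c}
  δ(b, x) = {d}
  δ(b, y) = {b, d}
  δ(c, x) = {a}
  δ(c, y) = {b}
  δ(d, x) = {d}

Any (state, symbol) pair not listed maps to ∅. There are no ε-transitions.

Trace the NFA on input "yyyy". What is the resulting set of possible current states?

{b, d}

Start in {a}.
Read 'y': {a} → {c}.
Read 'y': {c} → {b}.
Read 'y': {b} → {b, d}.
Read 'y': {b, d} → {b, d}.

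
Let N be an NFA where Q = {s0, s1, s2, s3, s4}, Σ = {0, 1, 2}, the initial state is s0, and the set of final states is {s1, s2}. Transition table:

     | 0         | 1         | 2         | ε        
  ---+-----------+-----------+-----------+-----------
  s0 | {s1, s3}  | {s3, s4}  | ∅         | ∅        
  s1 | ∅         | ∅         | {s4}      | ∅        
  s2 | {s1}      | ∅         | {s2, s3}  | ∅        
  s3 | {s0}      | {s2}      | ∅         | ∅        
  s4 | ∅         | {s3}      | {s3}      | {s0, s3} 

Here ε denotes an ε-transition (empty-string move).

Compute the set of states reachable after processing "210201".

Start in {s0}.
Read '2': {s0} → ∅.
The set is empty and remains empty for the remaining 5 symbols.

∅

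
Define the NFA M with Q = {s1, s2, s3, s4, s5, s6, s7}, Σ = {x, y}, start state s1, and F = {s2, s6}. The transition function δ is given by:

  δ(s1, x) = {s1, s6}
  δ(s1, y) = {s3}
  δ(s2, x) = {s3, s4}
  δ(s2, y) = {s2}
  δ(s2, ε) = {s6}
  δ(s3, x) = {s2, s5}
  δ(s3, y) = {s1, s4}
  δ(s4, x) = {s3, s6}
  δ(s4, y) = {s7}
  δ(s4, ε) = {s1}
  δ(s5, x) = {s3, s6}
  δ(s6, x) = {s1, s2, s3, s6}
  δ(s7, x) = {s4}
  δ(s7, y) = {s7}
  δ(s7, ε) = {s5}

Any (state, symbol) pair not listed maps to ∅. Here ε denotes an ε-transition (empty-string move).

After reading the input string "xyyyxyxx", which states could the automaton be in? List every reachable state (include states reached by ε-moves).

Start in {s1}.
Read 'x': s1→{s1, s6}; now {s1, s6}.
Read 'y': s1→{s3}, s6→∅; now {s3}.
Read 'y': s3→{s1, s4}; now {s1, s4}.
Read 'y': s1→{s3}, s4→{s7}; union {s3, s7}; ε-closure = {s3, s5, s7}.
Read 'x': s3→{s2, s5}, s5→{s3, s6}, s7→{s4}; union {s2, s3, s4, s5, s6}; ε-closure = {s1, s2, s3, s4, s5, s6}.
Read 'y': s1→{s3}, s2→{s2}, s3→{s1, s4}, s4→{s7}, s5→∅, s6→∅; union {s1, s2, s3, s4, s7}; ε-closure = {s1, s2, s3, s4, s5, s6, s7}.
Read 'x': s1→{s1, s6}, s2→{s3, s4}, s3→{s2, s5}, s4→{s3, s6}, s5→{s3, s6}, s6→{s1, s2, s3, s6}, s7→{s4}; now {s1, s2, s3, s4, s5, s6}.
Read 'x': s1→{s1, s6}, s2→{s3, s4}, s3→{s2, s5}, s4→{s3, s6}, s5→{s3, s6}, s6→{s1, s2, s3, s6}; now {s1, s2, s3, s4, s5, s6}.

{s1, s2, s3, s4, s5, s6}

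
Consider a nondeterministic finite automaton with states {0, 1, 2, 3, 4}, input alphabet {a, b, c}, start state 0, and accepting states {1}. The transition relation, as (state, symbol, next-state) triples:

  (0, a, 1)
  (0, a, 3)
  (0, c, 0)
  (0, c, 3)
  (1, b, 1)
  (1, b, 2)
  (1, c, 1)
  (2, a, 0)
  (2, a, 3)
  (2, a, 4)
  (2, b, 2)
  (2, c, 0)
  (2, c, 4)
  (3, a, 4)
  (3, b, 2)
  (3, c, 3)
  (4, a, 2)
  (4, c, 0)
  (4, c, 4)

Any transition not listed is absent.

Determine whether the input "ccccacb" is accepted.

Yes

Start in {0}.
Read 'c': 0→{0, 3}; now {0, 3}.
Read 'c': 0→{0, 3}, 3→{3}; now {0, 3}.
Read 'c': 0→{0, 3}, 3→{3}; now {0, 3}.
Read 'c': 0→{0, 3}, 3→{3}; now {0, 3}.
Read 'a': 0→{1, 3}, 3→{4}; now {1, 3, 4}.
Read 'c': 1→{1}, 3→{3}, 4→{0, 4}; now {0, 1, 3, 4}.
Read 'b': 0→∅, 1→{1, 2}, 3→{2}, 4→∅; now {1, 2}.
The final set {1, 2} contains the accepting state 1.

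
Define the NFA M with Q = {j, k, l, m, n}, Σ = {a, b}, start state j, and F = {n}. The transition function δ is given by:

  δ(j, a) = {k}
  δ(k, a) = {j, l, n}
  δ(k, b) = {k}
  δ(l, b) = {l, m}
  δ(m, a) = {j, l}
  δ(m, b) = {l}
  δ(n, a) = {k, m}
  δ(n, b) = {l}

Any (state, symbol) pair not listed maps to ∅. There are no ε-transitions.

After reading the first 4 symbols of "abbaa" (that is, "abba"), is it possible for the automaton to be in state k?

Start in {j}.
Read 'a': {j} → {k}.
Read 'b': {k} → {k}.
Read 'b': {k} → {k}.
Read 'a': {k} → {j, l, n}.
State k is not in {j, l, n}.

No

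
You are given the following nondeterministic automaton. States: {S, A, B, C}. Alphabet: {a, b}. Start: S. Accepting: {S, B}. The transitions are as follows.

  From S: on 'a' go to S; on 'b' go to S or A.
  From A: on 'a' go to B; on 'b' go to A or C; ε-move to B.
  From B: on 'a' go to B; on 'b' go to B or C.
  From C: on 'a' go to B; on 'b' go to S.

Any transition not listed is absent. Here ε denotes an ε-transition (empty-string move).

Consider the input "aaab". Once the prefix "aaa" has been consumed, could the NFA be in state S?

Yes

Start in {S}.
Read 'a': {S} → {S}.
Read 'a': {S} → {S}.
Read 'a': {S} → {S}.
State S is in {S}.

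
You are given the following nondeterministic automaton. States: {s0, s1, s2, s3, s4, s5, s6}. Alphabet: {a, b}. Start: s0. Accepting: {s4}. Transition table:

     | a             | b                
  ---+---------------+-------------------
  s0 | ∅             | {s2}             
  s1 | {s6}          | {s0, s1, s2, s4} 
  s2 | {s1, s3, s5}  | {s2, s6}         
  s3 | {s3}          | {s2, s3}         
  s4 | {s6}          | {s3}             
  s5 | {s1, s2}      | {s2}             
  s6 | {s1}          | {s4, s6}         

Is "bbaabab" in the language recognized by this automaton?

Start in {s0}.
Read 'b': s0→{s2}; now {s2}.
Read 'b': s2→{s2, s6}; now {s2, s6}.
Read 'a': s2→{s1, s3, s5}, s6→{s1}; now {s1, s3, s5}.
Read 'a': s1→{s6}, s3→{s3}, s5→{s1, s2}; now {s1, s2, s3, s6}.
Read 'b': s1→{s0, s1, s2, s4}, s2→{s2, s6}, s3→{s2, s3}, s6→{s4, s6}; now {s0, s1, s2, s3, s4, s6}.
Read 'a': s0→∅, s1→{s6}, s2→{s1, s3, s5}, s3→{s3}, s4→{s6}, s6→{s1}; now {s1, s3, s5, s6}.
Read 'b': s1→{s0, s1, s2, s4}, s3→{s2, s3}, s5→{s2}, s6→{s4, s6}; now {s0, s1, s2, s3, s4, s6}.
The final set {s0, s1, s2, s3, s4, s6} contains the accepting state s4.

Yes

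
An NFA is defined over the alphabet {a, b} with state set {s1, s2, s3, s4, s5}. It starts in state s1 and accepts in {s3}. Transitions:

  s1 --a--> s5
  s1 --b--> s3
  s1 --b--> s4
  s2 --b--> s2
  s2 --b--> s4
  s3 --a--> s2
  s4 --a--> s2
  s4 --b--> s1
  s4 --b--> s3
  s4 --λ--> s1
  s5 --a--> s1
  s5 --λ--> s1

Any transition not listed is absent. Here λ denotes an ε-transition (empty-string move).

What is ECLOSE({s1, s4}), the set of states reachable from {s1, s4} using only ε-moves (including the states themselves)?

{s1, s4}

Begin with {s1, s4}.
No ε-moves leave this set, so the closure equals the set itself.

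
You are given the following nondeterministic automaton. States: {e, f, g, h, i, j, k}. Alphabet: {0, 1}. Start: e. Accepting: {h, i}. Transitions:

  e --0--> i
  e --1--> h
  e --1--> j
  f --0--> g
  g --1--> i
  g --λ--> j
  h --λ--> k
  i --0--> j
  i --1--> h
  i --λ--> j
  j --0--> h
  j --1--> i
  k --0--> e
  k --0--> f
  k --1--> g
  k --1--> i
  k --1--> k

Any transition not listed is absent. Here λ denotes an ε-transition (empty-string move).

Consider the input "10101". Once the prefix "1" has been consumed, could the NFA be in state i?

Start in {e}.
Read '1': e→{h, j}; union {h, j}; ε-closure = {h, j, k}.
State i is not in {h, j, k}.

No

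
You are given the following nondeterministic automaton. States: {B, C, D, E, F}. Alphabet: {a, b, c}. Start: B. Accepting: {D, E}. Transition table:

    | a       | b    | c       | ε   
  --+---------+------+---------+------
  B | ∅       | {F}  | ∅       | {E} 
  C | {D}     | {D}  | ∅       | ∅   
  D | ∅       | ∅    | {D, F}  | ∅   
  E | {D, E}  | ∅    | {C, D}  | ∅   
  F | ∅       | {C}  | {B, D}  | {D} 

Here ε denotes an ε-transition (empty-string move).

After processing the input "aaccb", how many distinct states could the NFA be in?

3

Start: ε-closure({B}) = {B, E}.
Read 'a': B→∅, E→{D, E}; now {D, E}.
Read 'a': D→∅, E→{D, E}; now {D, E}.
Read 'c': D→{D, F}, E→{C, D}; now {C, D, F}.
Read 'c': C→∅, D→{D, F}, F→{B, D}; union {B, D, F}; ε-closure = {B, D, E, F}.
Read 'b': B→{F}, D→∅, E→∅, F→{C}; union {C, F}; ε-closure = {C, D, F}.
That set has 3 states.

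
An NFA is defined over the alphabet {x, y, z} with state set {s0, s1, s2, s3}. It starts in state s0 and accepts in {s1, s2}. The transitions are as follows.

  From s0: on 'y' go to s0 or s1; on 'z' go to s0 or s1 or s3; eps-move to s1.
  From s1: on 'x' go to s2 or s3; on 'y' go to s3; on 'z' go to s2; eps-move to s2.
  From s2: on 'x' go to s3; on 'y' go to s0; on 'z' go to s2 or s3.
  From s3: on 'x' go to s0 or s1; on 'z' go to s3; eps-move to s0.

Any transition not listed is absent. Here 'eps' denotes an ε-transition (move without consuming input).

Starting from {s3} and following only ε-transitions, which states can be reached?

{s0, s1, s2, s3}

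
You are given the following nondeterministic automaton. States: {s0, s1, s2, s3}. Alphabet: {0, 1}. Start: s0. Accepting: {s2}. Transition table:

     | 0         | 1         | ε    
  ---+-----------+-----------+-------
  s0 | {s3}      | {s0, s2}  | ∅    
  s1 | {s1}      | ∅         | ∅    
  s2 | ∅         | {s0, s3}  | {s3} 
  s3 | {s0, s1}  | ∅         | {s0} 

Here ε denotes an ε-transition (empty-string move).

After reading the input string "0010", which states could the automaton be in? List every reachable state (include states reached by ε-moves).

{s0, s1, s3}

Start in {s0}.
Read '0': {s0} → {s0, s3}.
Read '0': {s0, s3} → {s0, s1, s3}.
Read '1': {s0, s1, s3} → {s0, s2, s3}.
Read '0': {s0, s2, s3} → {s0, s1, s3}.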